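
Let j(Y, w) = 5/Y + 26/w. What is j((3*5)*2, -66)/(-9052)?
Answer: 5/199144 ≈ 2.5107e-5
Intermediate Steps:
j((3*5)*2, -66)/(-9052) = (5/(((3*5)*2)) + 26/(-66))/(-9052) = (5/((15*2)) + 26*(-1/66))*(-1/9052) = (5/30 - 13/33)*(-1/9052) = (5*(1/30) - 13/33)*(-1/9052) = (⅙ - 13/33)*(-1/9052) = -5/22*(-1/9052) = 5/199144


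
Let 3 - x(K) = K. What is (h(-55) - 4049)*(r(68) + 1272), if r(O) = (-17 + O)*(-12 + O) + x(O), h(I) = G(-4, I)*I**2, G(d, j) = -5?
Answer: -77903962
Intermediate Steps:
x(K) = 3 - K
h(I) = -5*I**2
r(O) = 3 - O + (-17 + O)*(-12 + O) (r(O) = (-17 + O)*(-12 + O) + (3 - O) = 3 - O + (-17 + O)*(-12 + O))
(h(-55) - 4049)*(r(68) + 1272) = (-5*(-55)**2 - 4049)*((207 + 68**2 - 30*68) + 1272) = (-5*3025 - 4049)*((207 + 4624 - 2040) + 1272) = (-15125 - 4049)*(2791 + 1272) = -19174*4063 = -77903962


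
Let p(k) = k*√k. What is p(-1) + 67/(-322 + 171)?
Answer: -67/151 - I ≈ -0.44371 - 1.0*I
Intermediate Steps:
p(k) = k^(3/2)
p(-1) + 67/(-322 + 171) = (-1)^(3/2) + 67/(-322 + 171) = -I + 67/(-151) = -I + 67*(-1/151) = -I - 67/151 = -67/151 - I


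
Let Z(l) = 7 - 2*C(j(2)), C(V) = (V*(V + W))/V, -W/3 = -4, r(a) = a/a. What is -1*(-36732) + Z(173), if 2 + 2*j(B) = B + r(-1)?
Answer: 36714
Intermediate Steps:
r(a) = 1
j(B) = -½ + B/2 (j(B) = -1 + (B + 1)/2 = -1 + (1 + B)/2 = -1 + (½ + B/2) = -½ + B/2)
W = 12 (W = -3*(-4) = 12)
C(V) = 12 + V (C(V) = (V*(V + 12))/V = (V*(12 + V))/V = 12 + V)
Z(l) = -18 (Z(l) = 7 - 2*(12 + (-½ + (½)*2)) = 7 - 2*(12 + (-½ + 1)) = 7 - 2*(12 + ½) = 7 - 2*25/2 = 7 - 25 = -18)
-1*(-36732) + Z(173) = -1*(-36732) - 18 = 36732 - 18 = 36714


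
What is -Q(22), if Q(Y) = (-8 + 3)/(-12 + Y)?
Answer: 1/2 ≈ 0.50000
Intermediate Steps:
Q(Y) = -5/(-12 + Y)
-Q(22) = -(-5)/(-12 + 22) = -(-5)/10 = -1*(-1/2) = 1/2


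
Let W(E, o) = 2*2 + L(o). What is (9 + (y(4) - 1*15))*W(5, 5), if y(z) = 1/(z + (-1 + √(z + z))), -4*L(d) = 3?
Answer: -39/4 - 13*√2/2 ≈ -18.942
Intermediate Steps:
L(d) = -¾ (L(d) = -¼*3 = -¾)
y(z) = 1/(-1 + z + √2*√z) (y(z) = 1/(z + (-1 + √(2*z))) = 1/(z + (-1 + √2*√z)) = 1/(-1 + z + √2*√z))
W(E, o) = 13/4 (W(E, o) = 2*2 - ¾ = 4 - ¾ = 13/4)
(9 + (y(4) - 1*15))*W(5, 5) = (9 + (1/(-1 + 4 + √2*√4) - 1*15))*(13/4) = (9 + (1/(-1 + 4 + √2*2) - 15))*(13/4) = (9 + (1/(-1 + 4 + 2*√2) - 15))*(13/4) = (9 + (1/(3 + 2*√2) - 15))*(13/4) = (9 + (-15 + 1/(3 + 2*√2)))*(13/4) = (-6 + 1/(3 + 2*√2))*(13/4) = -39/2 + 13/(4*(3 + 2*√2))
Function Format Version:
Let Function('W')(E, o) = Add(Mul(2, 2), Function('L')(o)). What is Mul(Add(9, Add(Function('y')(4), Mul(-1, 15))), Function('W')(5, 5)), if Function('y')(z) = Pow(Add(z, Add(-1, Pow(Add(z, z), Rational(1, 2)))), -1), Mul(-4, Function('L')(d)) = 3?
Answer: Add(Rational(-39, 4), Mul(Rational(-13, 2), Pow(2, Rational(1, 2)))) ≈ -18.942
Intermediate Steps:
Function('L')(d) = Rational(-3, 4) (Function('L')(d) = Mul(Rational(-1, 4), 3) = Rational(-3, 4))
Function('y')(z) = Pow(Add(-1, z, Mul(Pow(2, Rational(1, 2)), Pow(z, Rational(1, 2)))), -1) (Function('y')(z) = Pow(Add(z, Add(-1, Pow(Mul(2, z), Rational(1, 2)))), -1) = Pow(Add(z, Add(-1, Mul(Pow(2, Rational(1, 2)), Pow(z, Rational(1, 2))))), -1) = Pow(Add(-1, z, Mul(Pow(2, Rational(1, 2)), Pow(z, Rational(1, 2)))), -1))
Function('W')(E, o) = Rational(13, 4) (Function('W')(E, o) = Add(Mul(2, 2), Rational(-3, 4)) = Add(4, Rational(-3, 4)) = Rational(13, 4))
Mul(Add(9, Add(Function('y')(4), Mul(-1, 15))), Function('W')(5, 5)) = Mul(Add(9, Add(Pow(Add(-1, 4, Mul(Pow(2, Rational(1, 2)), Pow(4, Rational(1, 2)))), -1), Mul(-1, 15))), Rational(13, 4)) = Mul(Add(9, Add(Pow(Add(-1, 4, Mul(Pow(2, Rational(1, 2)), 2)), -1), -15)), Rational(13, 4)) = Mul(Add(9, Add(Pow(Add(-1, 4, Mul(2, Pow(2, Rational(1, 2)))), -1), -15)), Rational(13, 4)) = Mul(Add(9, Add(Pow(Add(3, Mul(2, Pow(2, Rational(1, 2)))), -1), -15)), Rational(13, 4)) = Mul(Add(9, Add(-15, Pow(Add(3, Mul(2, Pow(2, Rational(1, 2)))), -1))), Rational(13, 4)) = Mul(Add(-6, Pow(Add(3, Mul(2, Pow(2, Rational(1, 2)))), -1)), Rational(13, 4)) = Add(Rational(-39, 2), Mul(Rational(13, 4), Pow(Add(3, Mul(2, Pow(2, Rational(1, 2)))), -1)))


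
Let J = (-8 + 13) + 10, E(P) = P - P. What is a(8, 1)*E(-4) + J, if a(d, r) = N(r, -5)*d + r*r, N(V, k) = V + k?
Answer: 15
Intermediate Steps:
E(P) = 0
a(d, r) = r² + d*(-5 + r) (a(d, r) = (r - 5)*d + r*r = (-5 + r)*d + r² = d*(-5 + r) + r² = r² + d*(-5 + r))
J = 15 (J = 5 + 10 = 15)
a(8, 1)*E(-4) + J = (1² + 8*(-5 + 1))*0 + 15 = (1 + 8*(-4))*0 + 15 = (1 - 32)*0 + 15 = -31*0 + 15 = 0 + 15 = 15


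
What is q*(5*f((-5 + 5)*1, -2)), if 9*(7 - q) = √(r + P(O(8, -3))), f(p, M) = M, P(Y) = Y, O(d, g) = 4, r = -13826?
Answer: -70 + 10*I*√13822/9 ≈ -70.0 + 130.63*I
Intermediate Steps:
q = 7 - I*√13822/9 (q = 7 - √(-13826 + 4)/9 = 7 - I*√13822/9 ≈ 7.0 - 13.063*I)
q*(5*f((-5 + 5)*1, -2)) = (7 - I*√13822/9)*(5*(-2)) = (7 - I*√13822/9)*(-10) = -70 + 10*I*√13822/9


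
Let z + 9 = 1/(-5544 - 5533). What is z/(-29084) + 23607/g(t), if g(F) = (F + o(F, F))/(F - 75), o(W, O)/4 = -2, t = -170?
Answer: 232912712508644/7168137163 ≈ 32493.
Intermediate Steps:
o(W, O) = -8 (o(W, O) = 4*(-2) = -8)
z = -99694/11077 (z = -9 + 1/(-5544 - 5533) = -9 + 1/(-11077) = -9 - 1/11077 = -99694/11077 ≈ -9.0001)
g(F) = (-8 + F)/(-75 + F) (g(F) = (F - 8)/(F - 75) = (-8 + F)/(-75 + F))
z/(-29084) + 23607/g(t) = -99694/11077/(-29084) + 23607/(((-8 - 170)/(-75 - 170))) = -99694/11077*(-1/29084) + 23607/((-178/(-245))) = 49847/161081734 + 23607/((-1/245*(-178))) = 49847/161081734 + 23607/(178/245) = 49847/161081734 + 23607*(245/178) = 49847/161081734 + 5783715/178 = 232912712508644/7168137163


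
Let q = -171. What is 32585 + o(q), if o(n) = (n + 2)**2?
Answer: 61146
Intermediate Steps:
o(n) = (2 + n)**2
32585 + o(q) = 32585 + (2 - 171)**2 = 32585 + (-169)**2 = 32585 + 28561 = 61146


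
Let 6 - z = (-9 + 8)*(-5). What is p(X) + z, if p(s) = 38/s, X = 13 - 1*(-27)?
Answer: 39/20 ≈ 1.9500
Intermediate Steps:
X = 40 (X = 13 + 27 = 40)
z = 1 (z = 6 - (-9 + 8)*(-5) = 6 - (-1)*(-5) = 6 - 1*5 = 6 - 5 = 1)
p(X) + z = 38/40 + 1 = 38*(1/40) + 1 = 19/20 + 1 = 39/20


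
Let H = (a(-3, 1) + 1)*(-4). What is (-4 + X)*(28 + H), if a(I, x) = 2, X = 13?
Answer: 144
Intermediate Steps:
H = -12 (H = (2 + 1)*(-4) = 3*(-4) = -12)
(-4 + X)*(28 + H) = (-4 + 13)*(28 - 12) = 9*16 = 144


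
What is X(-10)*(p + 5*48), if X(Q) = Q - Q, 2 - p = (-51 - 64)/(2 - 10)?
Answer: 0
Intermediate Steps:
p = -99/8 (p = 2 - (-51 - 64)/(2 - 10) = 2 - (-115)/(-8) = 2 - (-115)*(-1)/8 = 2 - 1*115/8 = 2 - 115/8 = -99/8 ≈ -12.375)
X(Q) = 0
X(-10)*(p + 5*48) = 0*(-99/8 + 5*48) = 0*(-99/8 + 240) = 0*(1821/8) = 0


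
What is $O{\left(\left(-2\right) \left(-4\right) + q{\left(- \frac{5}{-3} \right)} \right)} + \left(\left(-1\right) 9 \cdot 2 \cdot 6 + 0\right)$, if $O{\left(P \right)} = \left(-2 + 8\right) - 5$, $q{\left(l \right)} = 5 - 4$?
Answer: $-107$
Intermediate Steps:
$q{\left(l \right)} = 1$
$O{\left(P \right)} = 1$ ($O{\left(P \right)} = 6 - 5 = 1$)
$O{\left(\left(-2\right) \left(-4\right) + q{\left(- \frac{5}{-3} \right)} \right)} + \left(\left(-1\right) 9 \cdot 2 \cdot 6 + 0\right) = 1 + \left(\left(-1\right) 9 \cdot 2 \cdot 6 + 0\right) = 1 + \left(\left(-9\right) 12 + 0\right) = 1 + \left(-108 + 0\right) = 1 - 108 = -107$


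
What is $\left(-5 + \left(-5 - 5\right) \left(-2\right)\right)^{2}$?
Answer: $225$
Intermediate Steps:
$\left(-5 + \left(-5 - 5\right) \left(-2\right)\right)^{2} = \left(-5 - -20\right)^{2} = \left(-5 + 20\right)^{2} = 15^{2} = 225$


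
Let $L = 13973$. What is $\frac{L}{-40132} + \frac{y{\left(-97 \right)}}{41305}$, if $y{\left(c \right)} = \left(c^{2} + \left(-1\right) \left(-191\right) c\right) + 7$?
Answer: $- \frac{942797417}{1657652260} \approx -0.56875$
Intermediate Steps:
$y{\left(c \right)} = 7 + c^{2} + 191 c$ ($y{\left(c \right)} = \left(c^{2} + 191 c\right) + 7 = 7 + c^{2} + 191 c$)
$\frac{L}{-40132} + \frac{y{\left(-97 \right)}}{41305} = \frac{13973}{-40132} + \frac{7 + \left(-97\right)^{2} + 191 \left(-97\right)}{41305} = 13973 \left(- \frac{1}{40132}\right) + \left(7 + 9409 - 18527\right) \frac{1}{41305} = - \frac{13973}{40132} - \frac{9111}{41305} = - \frac{942797417}{1657652260}$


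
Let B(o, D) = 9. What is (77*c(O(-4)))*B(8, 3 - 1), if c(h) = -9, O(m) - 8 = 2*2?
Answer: -6237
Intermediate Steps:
O(m) = 12 (O(m) = 8 + 2*2 = 8 + 4 = 12)
(77*c(O(-4)))*B(8, 3 - 1) = (77*(-9))*9 = -693*9 = -6237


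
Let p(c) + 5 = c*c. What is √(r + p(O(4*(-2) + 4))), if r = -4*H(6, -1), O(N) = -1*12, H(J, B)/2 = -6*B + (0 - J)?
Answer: √139 ≈ 11.790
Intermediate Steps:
H(J, B) = -12*B - 2*J (H(J, B) = 2*(-6*B + (0 - J)) = 2*(-6*B - J) = 2*(-J - 6*B) = -12*B - 2*J)
O(N) = -12
p(c) = -5 + c² (p(c) = -5 + c*c = -5 + c²)
r = 0 (r = -4*(-12*(-1) - 2*6) = -4*(12 - 12) = -4*0 = 0)
√(r + p(O(4*(-2) + 4))) = √(0 + (-5 + (-12)²)) = √(0 + (-5 + 144)) = √(0 + 139) = √139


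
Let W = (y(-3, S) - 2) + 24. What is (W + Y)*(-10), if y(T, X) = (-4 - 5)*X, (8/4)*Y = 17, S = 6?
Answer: 235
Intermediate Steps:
Y = 17/2 (Y = (½)*17 = 17/2 ≈ 8.5000)
y(T, X) = -9*X
W = -32 (W = (-9*6 - 2) + 24 = (-54 - 2) + 24 = -56 + 24 = -32)
(W + Y)*(-10) = (-32 + 17/2)*(-10) = -47/2*(-10) = 235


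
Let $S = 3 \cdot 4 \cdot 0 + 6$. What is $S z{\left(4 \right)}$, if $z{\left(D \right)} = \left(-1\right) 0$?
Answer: $0$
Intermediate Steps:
$z{\left(D \right)} = 0$
$S = 6$ ($S = 3 \cdot 0 + 6 = 0 + 6 = 6$)
$S z{\left(4 \right)} = 6 \cdot 0 = 0$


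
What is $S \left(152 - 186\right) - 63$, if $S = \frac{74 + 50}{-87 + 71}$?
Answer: $\frac{401}{2} \approx 200.5$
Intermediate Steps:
$S = - \frac{31}{4}$ ($S = \frac{124}{-16} = 124 \left(- \frac{1}{16}\right) = - \frac{31}{4} \approx -7.75$)
$S \left(152 - 186\right) - 63 = - \frac{31 \left(152 - 186\right)}{4} - 63 = \left(- \frac{31}{4}\right) \left(-34\right) - 63 = \frac{527}{2} - 63 = \frac{401}{2}$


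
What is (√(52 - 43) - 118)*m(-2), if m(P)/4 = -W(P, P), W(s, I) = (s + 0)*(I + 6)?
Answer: -3680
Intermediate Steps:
W(s, I) = s*(6 + I)
m(P) = -4*P*(6 + P) (m(P) = 4*(-P*(6 + P)) = -4*P*(6 + P))
(√(52 - 43) - 118)*m(-2) = (√(52 - 43) - 118)*(-4*(-2)*(6 - 2)) = (√9 - 118)*(-4*(-2)*4) = (3 - 118)*32 = -115*32 = -3680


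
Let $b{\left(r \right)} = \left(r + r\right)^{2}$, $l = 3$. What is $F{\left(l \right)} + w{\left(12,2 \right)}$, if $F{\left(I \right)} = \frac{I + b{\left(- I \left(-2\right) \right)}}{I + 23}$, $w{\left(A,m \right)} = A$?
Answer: $\frac{459}{26} \approx 17.654$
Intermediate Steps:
$b{\left(r \right)} = 4 r^{2}$ ($b{\left(r \right)} = \left(2 r\right)^{2} = 4 r^{2}$)
$F{\left(I \right)} = \frac{I + 16 I^{2}}{23 + I}$ ($F{\left(I \right)} = \frac{I + 4 \left(- I \left(-2\right)\right)^{2}}{I + 23} = \frac{I + 4 \left(2 I\right)^{2}}{23 + I} = \frac{I + 4 \cdot 4 I^{2}}{23 + I} = \frac{I + 16 I^{2}}{23 + I}$)
$F{\left(l \right)} + w{\left(12,2 \right)} = \frac{3 \left(1 + 16 \cdot 3\right)}{23 + 3} + 12 = \frac{3 \left(1 + 48\right)}{26} + 12 = 3 \cdot \frac{1}{26} \cdot 49 + 12 = \frac{147}{26} + 12 = \frac{459}{26}$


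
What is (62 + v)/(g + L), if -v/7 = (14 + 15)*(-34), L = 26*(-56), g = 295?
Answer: -6964/1161 ≈ -5.9983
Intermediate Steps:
L = -1456
v = 6902 (v = -7*(14 + 15)*(-34) = -203*(-34) = -7*(-986) = 6902)
(62 + v)/(g + L) = (62 + 6902)/(295 - 1456) = 6964/(-1161) = 6964*(-1/1161) = -6964/1161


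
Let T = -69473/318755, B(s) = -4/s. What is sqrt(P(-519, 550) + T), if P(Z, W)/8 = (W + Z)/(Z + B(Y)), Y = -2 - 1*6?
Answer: I*sqrt(76074508914080235)/330548935 ≈ 0.83442*I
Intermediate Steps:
Y = -8 (Y = -2 - 6 = -8)
P(Z, W) = 8*(W + Z)/(1/2 + Z) (P(Z, W) = 8*((W + Z)/(Z - 4/(-8))) = 8*((W + Z)/(Z - 4*(-1/8))) = 8*((W + Z)/(Z + 1/2)) = 8*((W + Z)/(1/2 + Z)) = 8*(W + Z)/(1/2 + Z))
T = -69473/318755 (T = -69473*1/318755 = -69473/318755 ≈ -0.21795)
sqrt(P(-519, 550) + T) = sqrt(16*(550 - 519)/(1 + 2*(-519)) - 69473/318755) = sqrt(16*31/(1 - 1038) - 69473/318755) = sqrt(16*31/(-1037) - 69473/318755) = sqrt(16*(-1/1037)*31 - 69473/318755) = sqrt(-496/1037 - 69473/318755) = sqrt(-230145981/330548935) = I*sqrt(76074508914080235)/330548935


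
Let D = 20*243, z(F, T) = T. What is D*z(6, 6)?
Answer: 29160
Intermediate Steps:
D = 4860
D*z(6, 6) = 4860*6 = 29160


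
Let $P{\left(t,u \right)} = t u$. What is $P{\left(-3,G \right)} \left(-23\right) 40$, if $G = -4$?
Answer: $-11040$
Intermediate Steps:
$P{\left(-3,G \right)} \left(-23\right) 40 = \left(-3\right) \left(-4\right) \left(-23\right) 40 = 12 \left(-23\right) 40 = \left(-276\right) 40 = -11040$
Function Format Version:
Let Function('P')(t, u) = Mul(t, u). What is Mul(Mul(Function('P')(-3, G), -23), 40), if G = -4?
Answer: -11040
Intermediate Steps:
Mul(Mul(Function('P')(-3, G), -23), 40) = Mul(Mul(Mul(-3, -4), -23), 40) = Mul(Mul(12, -23), 40) = Mul(-276, 40) = -11040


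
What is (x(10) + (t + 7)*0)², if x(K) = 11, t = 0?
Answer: 121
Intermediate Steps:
(x(10) + (t + 7)*0)² = (11 + (0 + 7)*0)² = (11 + 7*0)² = (11 + 0)² = 11² = 121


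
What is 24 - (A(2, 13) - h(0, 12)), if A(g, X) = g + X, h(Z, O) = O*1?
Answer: 21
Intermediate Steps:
h(Z, O) = O
A(g, X) = X + g
24 - (A(2, 13) - h(0, 12)) = 24 - ((13 + 2) - 1*12) = 24 - (15 - 12) = 24 - 1*3 = 24 - 3 = 21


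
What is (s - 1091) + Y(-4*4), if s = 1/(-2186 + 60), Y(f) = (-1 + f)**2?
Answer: -1705053/2126 ≈ -802.00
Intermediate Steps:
s = -1/2126 (s = 1/(-2126) = -1/2126 ≈ -0.00047037)
(s - 1091) + Y(-4*4) = (-1/2126 - 1091) + (-1 - 4*4)**2 = -2319467/2126 + (-1 - 16)**2 = -2319467/2126 + (-17)**2 = -2319467/2126 + 289 = -1705053/2126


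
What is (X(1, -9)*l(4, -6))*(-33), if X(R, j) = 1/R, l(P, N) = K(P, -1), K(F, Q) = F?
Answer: -132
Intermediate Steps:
l(P, N) = P
(X(1, -9)*l(4, -6))*(-33) = (4/1)*(-33) = (1*4)*(-33) = 4*(-33) = -132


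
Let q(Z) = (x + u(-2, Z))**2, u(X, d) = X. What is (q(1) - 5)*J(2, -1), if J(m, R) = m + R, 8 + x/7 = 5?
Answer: 524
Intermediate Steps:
x = -21 (x = -56 + 7*5 = -56 + 35 = -21)
J(m, R) = R + m
q(Z) = 529 (q(Z) = (-21 - 2)**2 = (-23)**2 = 529)
(q(1) - 5)*J(2, -1) = (529 - 5)*(-1 + 2) = 524*1 = 524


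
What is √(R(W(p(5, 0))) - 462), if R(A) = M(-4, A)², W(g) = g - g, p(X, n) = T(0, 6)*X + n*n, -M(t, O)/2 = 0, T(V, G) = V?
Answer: I*√462 ≈ 21.494*I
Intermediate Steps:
M(t, O) = 0 (M(t, O) = -2*0 = 0)
p(X, n) = n² (p(X, n) = 0*X + n*n = 0 + n² = n²)
W(g) = 0
R(A) = 0 (R(A) = 0² = 0)
√(R(W(p(5, 0))) - 462) = √(0 - 462) = √(-462) = I*√462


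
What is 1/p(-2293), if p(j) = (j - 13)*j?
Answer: 1/5287658 ≈ 1.8912e-7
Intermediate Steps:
p(j) = j*(-13 + j) (p(j) = (-13 + j)*j = j*(-13 + j))
1/p(-2293) = 1/(-2293*(-13 - 2293)) = 1/(-2293*(-2306)) = 1/5287658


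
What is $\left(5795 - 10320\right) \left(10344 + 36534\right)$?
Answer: $-212122950$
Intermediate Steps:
$\left(5795 - 10320\right) \left(10344 + 36534\right) = \left(-4525\right) 46878 = -212122950$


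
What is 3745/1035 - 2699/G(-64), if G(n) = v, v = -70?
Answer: 611123/14490 ≈ 42.175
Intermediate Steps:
G(n) = -70
3745/1035 - 2699/G(-64) = 3745/1035 - 2699/(-70) = 3745*(1/1035) - 2699*(-1/70) = 749/207 + 2699/70 = 611123/14490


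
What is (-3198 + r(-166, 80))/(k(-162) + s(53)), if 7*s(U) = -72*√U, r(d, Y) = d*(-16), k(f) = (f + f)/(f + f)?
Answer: 26558/274703 + 273168*√53/274703 ≈ 7.3361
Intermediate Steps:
k(f) = 1 (k(f) = (2*f)/((2*f)) = (2*f)*(1/(2*f)) = 1)
r(d, Y) = -16*d
s(U) = -72*√U/7 (s(U) = (-72*√U)/7 = -72*√U/7)
(-3198 + r(-166, 80))/(k(-162) + s(53)) = (-3198 - 16*(-166))/(1 - 72*√53/7) = (-3198 + 2656)/(1 - 72*√53/7) = -542/(1 - 72*√53/7)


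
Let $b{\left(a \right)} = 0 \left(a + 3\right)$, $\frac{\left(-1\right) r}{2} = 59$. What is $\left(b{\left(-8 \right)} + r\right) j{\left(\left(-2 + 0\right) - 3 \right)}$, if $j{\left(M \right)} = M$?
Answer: $590$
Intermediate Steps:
$r = -118$ ($r = \left(-2\right) 59 = -118$)
$b{\left(a \right)} = 0$ ($b{\left(a \right)} = 0 \left(3 + a\right) = 0$)
$\left(b{\left(-8 \right)} + r\right) j{\left(\left(-2 + 0\right) - 3 \right)} = \left(0 - 118\right) \left(\left(-2 + 0\right) - 3\right) = - 118 \left(-2 - 3\right) = \left(-118\right) \left(-5\right) = 590$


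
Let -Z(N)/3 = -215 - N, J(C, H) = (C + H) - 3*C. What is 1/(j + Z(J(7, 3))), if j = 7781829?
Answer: 1/7782441 ≈ 1.2849e-7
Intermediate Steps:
J(C, H) = H - 2*C
Z(N) = 645 + 3*N (Z(N) = -3*(-215 - N) = 645 + 3*N)
1/(j + Z(J(7, 3))) = 1/(7781829 + (645 + 3*(3 - 2*7))) = 1/(7781829 + (645 + 3*(3 - 14))) = 1/(7781829 + (645 + 3*(-11))) = 1/(7781829 + (645 - 33)) = 1/(7781829 + 612) = 1/7782441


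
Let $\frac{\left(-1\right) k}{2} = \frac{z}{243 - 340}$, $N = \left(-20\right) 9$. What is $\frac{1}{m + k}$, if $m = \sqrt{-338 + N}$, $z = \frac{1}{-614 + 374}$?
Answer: $- \frac{11640}{70183612801} - \frac{135489600 i \sqrt{518}}{70183612801} \approx -1.6585 \cdot 10^{-7} - 0.043938 i$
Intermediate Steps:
$N = -180$
$z = - \frac{1}{240}$ ($z = \frac{1}{-240} = - \frac{1}{240} \approx -0.0041667$)
$k = - \frac{1}{11640}$ ($k = - 2 \left(- \frac{1}{240 \left(243 - 340\right)}\right) = - 2 \left(- \frac{1}{240 \left(-97\right)}\right) = - 2 \left(\left(- \frac{1}{240}\right) \left(- \frac{1}{97}\right)\right) = \left(-2\right) \frac{1}{23280} = - \frac{1}{11640} \approx -8.5911 \cdot 10^{-5}$)
$m = i \sqrt{518}$ ($m = \sqrt{-338 - 180} = \sqrt{-518} = i \sqrt{518} \approx 22.76 i$)
$\frac{1}{m + k} = \frac{1}{i \sqrt{518} - \frac{1}{11640}} = \frac{1}{- \frac{1}{11640} + i \sqrt{518}}$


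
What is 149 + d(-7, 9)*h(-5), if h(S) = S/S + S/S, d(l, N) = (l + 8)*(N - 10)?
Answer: 147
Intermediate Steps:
d(l, N) = (-10 + N)*(8 + l) (d(l, N) = (8 + l)*(-10 + N) = (-10 + N)*(8 + l))
h(S) = 2 (h(S) = 1 + 1 = 2)
149 + d(-7, 9)*h(-5) = 149 + (-80 - 10*(-7) + 8*9 + 9*(-7))*2 = 149 + (-80 + 70 + 72 - 63)*2 = 149 - 1*2 = 149 - 2 = 147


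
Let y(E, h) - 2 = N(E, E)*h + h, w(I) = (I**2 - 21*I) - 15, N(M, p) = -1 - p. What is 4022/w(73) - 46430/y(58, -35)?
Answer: -83689563/3841496 ≈ -21.786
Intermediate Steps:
w(I) = -15 + I**2 - 21*I
y(E, h) = 2 + h + h*(-1 - E) (y(E, h) = 2 + ((-1 - E)*h + h) = 2 + (h*(-1 - E) + h) = 2 + (h + h*(-1 - E)) = 2 + h + h*(-1 - E))
4022/w(73) - 46430/y(58, -35) = 4022/(-15 + 73**2 - 21*73) - 46430/(2 - 1*58*(-35)) = 4022/(-15 + 5329 - 1533) - 46430/(2 + 2030) = 4022/3781 - 46430/2032 = 4022*(1/3781) - 46430*1/2032 = 4022/3781 - 23215/1016 = -83689563/3841496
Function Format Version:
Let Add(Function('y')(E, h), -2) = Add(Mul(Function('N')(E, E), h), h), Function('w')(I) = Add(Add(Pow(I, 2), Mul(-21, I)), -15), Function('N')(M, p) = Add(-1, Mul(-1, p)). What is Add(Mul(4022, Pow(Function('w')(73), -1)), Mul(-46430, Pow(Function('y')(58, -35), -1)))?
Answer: Rational(-83689563, 3841496) ≈ -21.786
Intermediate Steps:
Function('w')(I) = Add(-15, Pow(I, 2), Mul(-21, I))
Function('y')(E, h) = Add(2, h, Mul(h, Add(-1, Mul(-1, E)))) (Function('y')(E, h) = Add(2, Add(Mul(Add(-1, Mul(-1, E)), h), h)) = Add(2, Add(Mul(h, Add(-1, Mul(-1, E))), h)) = Add(2, Add(h, Mul(h, Add(-1, Mul(-1, E))))) = Add(2, h, Mul(h, Add(-1, Mul(-1, E)))))
Add(Mul(4022, Pow(Function('w')(73), -1)), Mul(-46430, Pow(Function('y')(58, -35), -1))) = Add(Mul(4022, Pow(Add(-15, Pow(73, 2), Mul(-21, 73)), -1)), Mul(-46430, Pow(Add(2, Mul(-1, 58, -35)), -1))) = Add(Mul(4022, Pow(Add(-15, 5329, -1533), -1)), Mul(-46430, Pow(Add(2, 2030), -1))) = Add(Mul(4022, Pow(3781, -1)), Mul(-46430, Pow(2032, -1))) = Add(Mul(4022, Rational(1, 3781)), Mul(-46430, Rational(1, 2032))) = Add(Rational(4022, 3781), Rational(-23215, 1016)) = Rational(-83689563, 3841496)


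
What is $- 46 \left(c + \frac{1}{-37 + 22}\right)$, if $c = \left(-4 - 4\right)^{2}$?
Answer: $- \frac{44114}{15} \approx -2940.9$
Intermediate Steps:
$c = 64$ ($c = \left(-8\right)^{2} = 64$)
$- 46 \left(c + \frac{1}{-37 + 22}\right) = - 46 \left(64 + \frac{1}{-37 + 22}\right) = - 46 \left(64 + \frac{1}{-15}\right) = - 46 \left(64 - \frac{1}{15}\right) = \left(-46\right) \frac{959}{15} = - \frac{44114}{15}$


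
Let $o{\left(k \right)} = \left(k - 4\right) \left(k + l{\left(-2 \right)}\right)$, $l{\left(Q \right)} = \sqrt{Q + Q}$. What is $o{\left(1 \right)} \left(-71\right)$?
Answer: $213 + 426 i \approx 213.0 + 426.0 i$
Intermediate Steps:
$l{\left(Q \right)} = \sqrt{2} \sqrt{Q}$ ($l{\left(Q \right)} = \sqrt{2 Q} = \sqrt{2} \sqrt{Q}$)
$o{\left(k \right)} = \left(-4 + k\right) \left(k + 2 i\right)$ ($o{\left(k \right)} = \left(k - 4\right) \left(k + \sqrt{2} \sqrt{-2}\right) = \left(-4 + k\right) \left(k + \sqrt{2} i \sqrt{2}\right) = \left(-4 + k\right) \left(k + 2 i\right)$)
$o{\left(1 \right)} \left(-71\right) = \left(1^{2} - 8 i + 2 \cdot 1 \left(-2 + i\right)\right) \left(-71\right) = \left(1 - 8 i - \left(4 - 2 i\right)\right) \left(-71\right) = \left(-3 - 6 i\right) \left(-71\right) = 213 + 426 i$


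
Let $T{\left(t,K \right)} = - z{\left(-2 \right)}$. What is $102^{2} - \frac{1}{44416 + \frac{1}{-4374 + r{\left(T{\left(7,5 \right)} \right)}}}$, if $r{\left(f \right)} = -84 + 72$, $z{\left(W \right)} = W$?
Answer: $\frac{2026788409914}{194808575} \approx 10404.0$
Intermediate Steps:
$T{\left(t,K \right)} = 2$ ($T{\left(t,K \right)} = \left(-1\right) \left(-2\right) = 2$)
$r{\left(f \right)} = -12$
$102^{2} - \frac{1}{44416 + \frac{1}{-4374 + r{\left(T{\left(7,5 \right)} \right)}}} = 102^{2} - \frac{1}{44416 + \frac{1}{-4374 - 12}} = 10404 - \frac{1}{44416 + \frac{1}{-4386}} = 10404 - \frac{1}{44416 - \frac{1}{4386}} = 10404 - \frac{1}{\frac{194808575}{4386}} = 10404 - \frac{4386}{194808575} = \frac{2026788409914}{194808575}$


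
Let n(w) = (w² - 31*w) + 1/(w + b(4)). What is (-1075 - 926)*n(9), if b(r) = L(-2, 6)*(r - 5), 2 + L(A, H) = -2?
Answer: 5148573/13 ≈ 3.9604e+5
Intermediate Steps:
L(A, H) = -4 (L(A, H) = -2 - 2 = -4)
b(r) = 20 - 4*r (b(r) = -4*(r - 5) = -4*(-5 + r) = 20 - 4*r)
n(w) = w² + 1/(4 + w) - 31*w (n(w) = (w² - 31*w) + 1/(w + (20 - 4*4)) = (w² - 31*w) + 1/(w + (20 - 16)) = (w² - 31*w) + 1/(w + 4) = (w² - 31*w) + 1/(4 + w) = w² + 1/(4 + w) - 31*w)
(-1075 - 926)*n(9) = (-1075 - 926)*((1 + 9³ - 124*9 - 27*9²)/(4 + 9)) = -2001*(1 + 729 - 1116 - 27*81)/13 = -2001*(1 + 729 - 1116 - 2187)/13 = -2001*(-2573)/13 = -2001*(-2573/13) = 5148573/13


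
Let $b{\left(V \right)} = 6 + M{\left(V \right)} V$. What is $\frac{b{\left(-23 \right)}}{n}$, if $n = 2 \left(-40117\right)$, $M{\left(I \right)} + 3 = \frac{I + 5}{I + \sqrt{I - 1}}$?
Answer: $- \frac{31953}{44369402} + \frac{414 i \sqrt{6}}{22184701} \approx -0.00072016 + 4.5711 \cdot 10^{-5} i$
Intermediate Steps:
$M{\left(I \right)} = -3 + \frac{5 + I}{I + \sqrt{-1 + I}}$ ($M{\left(I \right)} = -3 + \frac{I + 5}{I + \sqrt{I - 1}} = -3 + \frac{5 + I}{I + \sqrt{-1 + I}}$)
$b{\left(V \right)} = 6 + \frac{V \left(5 - 3 \sqrt{-1 + V} - 2 V\right)}{V + \sqrt{-1 + V}}$ ($b{\left(V \right)} = 6 + \frac{5 - 3 \sqrt{-1 + V} - 2 V}{V + \sqrt{-1 + V}} V = 6 + \frac{V \left(5 - 3 \sqrt{-1 + V} - 2 V\right)}{V + \sqrt{-1 + V}}$)
$n = -80234$
$\frac{b{\left(-23 \right)}}{n} = \frac{\frac{1}{-23 + \sqrt{-1 - 23}} \left(6 \left(-23\right) + 6 \sqrt{-1 - 23} - - 23 \left(-5 + 2 \left(-23\right) + 3 \sqrt{-1 - 23}\right)\right)}{-80234} = \frac{-138 + 6 \sqrt{-24} - - 23 \left(-5 - 46 + 3 \sqrt{-24}\right)}{-23 + \sqrt{-24}} \left(- \frac{1}{80234}\right) = \frac{-138 + 6 \cdot 2 i \sqrt{6} - - 23 \left(-5 - 46 + 3 \cdot 2 i \sqrt{6}\right)}{-23 + 2 i \sqrt{6}} \left(- \frac{1}{80234}\right) = \frac{-138 + 12 i \sqrt{6} - - 23 \left(-5 - 46 + 6 i \sqrt{6}\right)}{-23 + 2 i \sqrt{6}} \left(- \frac{1}{80234}\right) = \frac{-138 + 12 i \sqrt{6} - - 23 \left(-51 + 6 i \sqrt{6}\right)}{-23 + 2 i \sqrt{6}} \left(- \frac{1}{80234}\right) = \frac{-138 + 12 i \sqrt{6} - \left(1173 - 138 i \sqrt{6}\right)}{-23 + 2 i \sqrt{6}} \left(- \frac{1}{80234}\right) = \frac{-1311 + 150 i \sqrt{6}}{-23 + 2 i \sqrt{6}} \left(- \frac{1}{80234}\right) = - \frac{-1311 + 150 i \sqrt{6}}{80234 \left(-23 + 2 i \sqrt{6}\right)}$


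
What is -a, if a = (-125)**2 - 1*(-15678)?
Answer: -31303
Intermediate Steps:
a = 31303 (a = 15625 + 15678 = 31303)
-a = -1*31303 = -31303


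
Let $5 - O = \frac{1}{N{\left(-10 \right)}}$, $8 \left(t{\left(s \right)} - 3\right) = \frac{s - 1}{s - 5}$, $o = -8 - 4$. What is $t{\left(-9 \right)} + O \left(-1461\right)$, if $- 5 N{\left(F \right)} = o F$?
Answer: $- \frac{103079}{14} \approx -7362.8$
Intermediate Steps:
$o = -12$
$t{\left(s \right)} = 3 + \frac{-1 + s}{8 \left(-5 + s\right)}$ ($t{\left(s \right)} = 3 + \frac{\left(s - 1\right) \frac{1}{s - 5}}{8} = 3 + \frac{\left(-1 + s\right) \frac{1}{-5 + s}}{8} = 3 + \frac{\frac{1}{-5 + s} \left(-1 + s\right)}{8} = 3 + \frac{-1 + s}{8 \left(-5 + s\right)}$)
$N{\left(F \right)} = \frac{12 F}{5}$ ($N{\left(F \right)} = - \frac{\left(-12\right) F}{5} = \frac{12 F}{5}$)
$O = \frac{121}{24}$ ($O = 5 - \frac{1}{\frac{12}{5} \left(-10\right)} = 5 - \frac{1}{-24} = 5 - - \frac{1}{24} = 5 + \frac{1}{24} = \frac{121}{24} \approx 5.0417$)
$t{\left(-9 \right)} + O \left(-1461\right) = \frac{-121 + 25 \left(-9\right)}{8 \left(-5 - 9\right)} + \frac{121}{24} \left(-1461\right) = \frac{-121 - 225}{8 \left(-14\right)} - \frac{58927}{8} = \frac{1}{8} \left(- \frac{1}{14}\right) \left(-346\right) - \frac{58927}{8} = \frac{173}{56} - \frac{58927}{8} = - \frac{103079}{14}$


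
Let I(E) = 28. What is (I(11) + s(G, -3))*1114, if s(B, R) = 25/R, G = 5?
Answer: 65726/3 ≈ 21909.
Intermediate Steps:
(I(11) + s(G, -3))*1114 = (28 + 25/(-3))*1114 = (28 + 25*(-⅓))*1114 = (28 - 25/3)*1114 = (59/3)*1114 = 65726/3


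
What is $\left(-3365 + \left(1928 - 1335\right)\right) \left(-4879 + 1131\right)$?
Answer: $10389456$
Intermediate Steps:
$\left(-3365 + \left(1928 - 1335\right)\right) \left(-4879 + 1131\right) = \left(-3365 + 593\right) \left(-3748\right) = \left(-2772\right) \left(-3748\right) = 10389456$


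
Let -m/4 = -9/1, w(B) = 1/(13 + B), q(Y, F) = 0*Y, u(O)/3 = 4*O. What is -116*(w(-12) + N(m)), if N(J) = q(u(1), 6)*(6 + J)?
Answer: -116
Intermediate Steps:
u(O) = 12*O (u(O) = 3*(4*O) = 12*O)
q(Y, F) = 0
m = 36 (m = -(-36)/1 = -(-36) = -4*(-9) = 36)
N(J) = 0 (N(J) = 0*(6 + J) = 0)
-116*(w(-12) + N(m)) = -116*(1/(13 - 12) + 0) = -116*(1/1 + 0) = -116*(1 + 0) = -116*1 = -116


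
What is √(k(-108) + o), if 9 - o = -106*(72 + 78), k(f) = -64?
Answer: √15845 ≈ 125.88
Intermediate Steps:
o = 15909 (o = 9 - (-106)*(72 + 78) = 9 - (-106)*150 = 9 - 1*(-15900) = 9 + 15900 = 15909)
√(k(-108) + o) = √(-64 + 15909) = √15845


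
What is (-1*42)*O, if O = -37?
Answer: 1554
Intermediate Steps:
(-1*42)*O = -1*42*(-37) = -42*(-37) = 1554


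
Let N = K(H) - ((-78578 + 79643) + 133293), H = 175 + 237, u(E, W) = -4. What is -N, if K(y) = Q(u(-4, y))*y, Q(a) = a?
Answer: 136006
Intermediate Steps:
H = 412
K(y) = -4*y
N = -136006 (N = -4*412 - ((-78578 + 79643) + 133293) = -1648 - (1065 + 133293) = -1648 - 1*134358 = -1648 - 134358 = -136006)
-N = -1*(-136006) = 136006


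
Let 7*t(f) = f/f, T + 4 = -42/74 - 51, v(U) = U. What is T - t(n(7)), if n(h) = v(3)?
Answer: -14429/259 ≈ -55.710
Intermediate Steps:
T = -2056/37 (T = -4 + (-42/74 - 51) = -4 + ((1/74)*(-42) - 51) = -4 + (-21/37 - 51) = -4 - 1908/37 = -2056/37 ≈ -55.568)
n(h) = 3
t(f) = 1/7 (t(f) = (f/f)/7 = (1/7)*1 = 1/7)
T - t(n(7)) = -2056/37 - 1*1/7 = -2056/37 - 1/7 = -14429/259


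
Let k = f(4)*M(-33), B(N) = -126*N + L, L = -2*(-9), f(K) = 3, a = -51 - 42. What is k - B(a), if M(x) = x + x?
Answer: -11934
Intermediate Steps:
a = -93
M(x) = 2*x
L = 18
B(N) = 18 - 126*N (B(N) = -126*N + 18 = 18 - 126*N)
k = -198 (k = 3*(2*(-33)) = 3*(-66) = -198)
k - B(a) = -198 - (18 - 126*(-93)) = -198 - (18 + 11718) = -198 - 1*11736 = -198 - 11736 = -11934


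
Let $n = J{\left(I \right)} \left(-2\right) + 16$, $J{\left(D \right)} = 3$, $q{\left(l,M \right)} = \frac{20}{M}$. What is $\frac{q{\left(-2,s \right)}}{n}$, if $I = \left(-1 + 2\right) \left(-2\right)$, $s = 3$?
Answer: $\frac{2}{3} \approx 0.66667$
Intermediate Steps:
$I = -2$ ($I = 1 \left(-2\right) = -2$)
$n = 10$ ($n = 3 \left(-2\right) + 16 = -6 + 16 = 10$)
$\frac{q{\left(-2,s \right)}}{n} = \frac{20 \cdot \frac{1}{3}}{10} = 20 \cdot \frac{1}{3} \cdot \frac{1}{10} = \frac{20}{3} \cdot \frac{1}{10} = \frac{2}{3}$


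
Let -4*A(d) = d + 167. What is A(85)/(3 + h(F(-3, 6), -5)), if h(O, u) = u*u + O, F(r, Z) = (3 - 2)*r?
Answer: -63/25 ≈ -2.5200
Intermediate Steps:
F(r, Z) = r (F(r, Z) = 1*r = r)
A(d) = -167/4 - d/4 (A(d) = -(d + 167)/4 = -(167 + d)/4 = -167/4 - d/4)
h(O, u) = O + u² (h(O, u) = u² + O = O + u²)
A(85)/(3 + h(F(-3, 6), -5)) = (-167/4 - ¼*85)/(3 + (-3 + (-5)²)) = (-167/4 - 85/4)/(3 + (-3 + 25)) = -63/(3 + 22) = -63/25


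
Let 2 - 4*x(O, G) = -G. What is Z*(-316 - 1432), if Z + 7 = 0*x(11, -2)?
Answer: 12236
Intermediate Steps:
x(O, G) = 1/2 + G/4 (x(O, G) = 1/2 - (-1)*G/4 = 1/2 + G/4)
Z = -7 (Z = -7 + 0*(1/2 + (1/4)*(-2)) = -7 + 0*(1/2 - 1/2) = -7 + 0*0 = -7 + 0 = -7)
Z*(-316 - 1432) = -7*(-316 - 1432) = -7*(-1748) = 12236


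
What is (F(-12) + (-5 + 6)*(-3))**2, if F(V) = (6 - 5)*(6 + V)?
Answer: 81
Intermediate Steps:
F(V) = 6 + V (F(V) = 1*(6 + V) = 6 + V)
(F(-12) + (-5 + 6)*(-3))**2 = ((6 - 12) + (-5 + 6)*(-3))**2 = (-6 + 1*(-3))**2 = (-6 - 3)**2 = (-9)**2 = 81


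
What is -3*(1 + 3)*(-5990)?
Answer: 71880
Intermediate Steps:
-3*(1 + 3)*(-5990) = -3*4*(-5990) = -12*(-5990) = 71880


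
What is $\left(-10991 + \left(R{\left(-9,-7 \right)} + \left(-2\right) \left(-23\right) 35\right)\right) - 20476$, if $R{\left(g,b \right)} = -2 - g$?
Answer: $-29850$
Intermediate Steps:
$\left(-10991 + \left(R{\left(-9,-7 \right)} + \left(-2\right) \left(-23\right) 35\right)\right) - 20476 = \left(-10991 + \left(\left(-2 - -9\right) + \left(-2\right) \left(-23\right) 35\right)\right) - 20476 = \left(-10991 + \left(\left(-2 + 9\right) + 46 \cdot 35\right)\right) - 20476 = \left(-10991 + \left(7 + 1610\right)\right) - 20476 = \left(-10991 + 1617\right) - 20476 = -9374 - 20476 = -29850$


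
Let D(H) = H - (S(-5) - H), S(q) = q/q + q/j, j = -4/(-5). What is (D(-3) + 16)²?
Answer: 3721/16 ≈ 232.56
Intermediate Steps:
j = ⅘ (j = -4*(-⅕) = ⅘ ≈ 0.80000)
S(q) = 1 + 5*q/4 (S(q) = q/q + q/(⅘) = 1 + q*(5/4) = 1 + 5*q/4)
D(H) = 21/4 + 2*H (D(H) = H - ((1 + (5/4)*(-5)) - H) = H - ((1 - 25/4) - H) = H - (-21/4 - H) = H + (21/4 + H) = 21/4 + 2*H)
(D(-3) + 16)² = ((21/4 + 2*(-3)) + 16)² = ((21/4 - 6) + 16)² = (-¾ + 16)² = (61/4)² = 3721/16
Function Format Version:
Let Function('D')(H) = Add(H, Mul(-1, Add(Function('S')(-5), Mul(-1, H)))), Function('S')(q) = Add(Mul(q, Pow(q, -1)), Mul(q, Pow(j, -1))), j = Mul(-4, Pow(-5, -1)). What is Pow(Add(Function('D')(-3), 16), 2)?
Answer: Rational(3721, 16) ≈ 232.56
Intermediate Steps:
j = Rational(4, 5) (j = Mul(-4, Rational(-1, 5)) = Rational(4, 5) ≈ 0.80000)
Function('S')(q) = Add(1, Mul(Rational(5, 4), q)) (Function('S')(q) = Add(Mul(q, Pow(q, -1)), Mul(q, Pow(Rational(4, 5), -1))) = Add(1, Mul(q, Rational(5, 4))) = Add(1, Mul(Rational(5, 4), q)))
Function('D')(H) = Add(Rational(21, 4), Mul(2, H)) (Function('D')(H) = Add(H, Mul(-1, Add(Add(1, Mul(Rational(5, 4), -5)), Mul(-1, H)))) = Add(H, Mul(-1, Add(Add(1, Rational(-25, 4)), Mul(-1, H)))) = Add(H, Mul(-1, Add(Rational(-21, 4), Mul(-1, H)))) = Add(H, Add(Rational(21, 4), H)) = Add(Rational(21, 4), Mul(2, H)))
Pow(Add(Function('D')(-3), 16), 2) = Pow(Add(Add(Rational(21, 4), Mul(2, -3)), 16), 2) = Pow(Add(Add(Rational(21, 4), -6), 16), 2) = Pow(Add(Rational(-3, 4), 16), 2) = Pow(Rational(61, 4), 2) = Rational(3721, 16)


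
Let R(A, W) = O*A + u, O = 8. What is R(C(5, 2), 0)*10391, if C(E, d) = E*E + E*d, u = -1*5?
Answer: 2857525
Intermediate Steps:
u = -5
C(E, d) = E² + E*d
R(A, W) = -5 + 8*A (R(A, W) = 8*A - 5 = -5 + 8*A)
R(C(5, 2), 0)*10391 = (-5 + 8*(5*(5 + 2)))*10391 = (-5 + 8*(5*7))*10391 = (-5 + 8*35)*10391 = (-5 + 280)*10391 = 275*10391 = 2857525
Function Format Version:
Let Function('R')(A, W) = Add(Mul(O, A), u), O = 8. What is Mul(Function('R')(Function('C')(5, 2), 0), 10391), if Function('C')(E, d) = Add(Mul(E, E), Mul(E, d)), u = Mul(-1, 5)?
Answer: 2857525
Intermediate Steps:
u = -5
Function('C')(E, d) = Add(Pow(E, 2), Mul(E, d))
Function('R')(A, W) = Add(-5, Mul(8, A)) (Function('R')(A, W) = Add(Mul(8, A), -5) = Add(-5, Mul(8, A)))
Mul(Function('R')(Function('C')(5, 2), 0), 10391) = Mul(Add(-5, Mul(8, Mul(5, Add(5, 2)))), 10391) = Mul(Add(-5, Mul(8, Mul(5, 7))), 10391) = Mul(Add(-5, Mul(8, 35)), 10391) = Mul(Add(-5, 280), 10391) = Mul(275, 10391) = 2857525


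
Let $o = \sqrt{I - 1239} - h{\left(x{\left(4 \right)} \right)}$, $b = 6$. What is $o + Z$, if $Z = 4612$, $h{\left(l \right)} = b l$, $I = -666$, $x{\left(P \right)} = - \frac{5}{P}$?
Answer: $\frac{9239}{2} + i \sqrt{1905} \approx 4619.5 + 43.646 i$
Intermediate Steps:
$h{\left(l \right)} = 6 l$
$o = \frac{15}{2} + i \sqrt{1905}$ ($o = \sqrt{-666 - 1239} - 6 \left(- \frac{5}{4}\right) = \sqrt{-1905} - 6 \left(\left(-5\right) \frac{1}{4}\right) = i \sqrt{1905} - 6 \left(- \frac{5}{4}\right) = i \sqrt{1905} - - \frac{15}{2} = i \sqrt{1905} + \frac{15}{2} = \frac{15}{2} + i \sqrt{1905} \approx 7.5 + 43.646 i$)
$o + Z = \left(\frac{15}{2} + i \sqrt{1905}\right) + 4612 = \frac{9239}{2} + i \sqrt{1905}$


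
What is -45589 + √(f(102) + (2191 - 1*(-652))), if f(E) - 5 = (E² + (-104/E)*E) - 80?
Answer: -45589 + 66*√3 ≈ -45475.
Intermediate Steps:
f(E) = -179 + E² (f(E) = 5 + ((E² + (-104/E)*E) - 80) = 5 + ((E² - 104) - 80) = 5 + ((-104 + E²) - 80) = 5 + (-184 + E²) = -179 + E²)
-45589 + √(f(102) + (2191 - 1*(-652))) = -45589 + √((-179 + 102²) + (2191 - 1*(-652))) = -45589 + √((-179 + 10404) + (2191 + 652)) = -45589 + √(10225 + 2843) = -45589 + √13068 = -45589 + 66*√3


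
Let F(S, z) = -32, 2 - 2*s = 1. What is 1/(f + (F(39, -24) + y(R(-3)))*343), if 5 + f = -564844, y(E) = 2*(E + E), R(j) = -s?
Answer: -1/576511 ≈ -1.7346e-6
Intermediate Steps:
s = ½ (s = 1 - ½*1 = 1 - ½ = ½ ≈ 0.50000)
R(j) = -½ (R(j) = -1*½ = -½)
y(E) = 4*E (y(E) = 2*(2*E) = 4*E)
f = -564849 (f = -5 - 564844 = -564849)
1/(f + (F(39, -24) + y(R(-3)))*343) = 1/(-564849 + (-32 + 4*(-½))*343) = 1/(-564849 + (-32 - 2)*343) = 1/(-564849 - 34*343) = 1/(-564849 - 11662) = 1/(-576511) = -1/576511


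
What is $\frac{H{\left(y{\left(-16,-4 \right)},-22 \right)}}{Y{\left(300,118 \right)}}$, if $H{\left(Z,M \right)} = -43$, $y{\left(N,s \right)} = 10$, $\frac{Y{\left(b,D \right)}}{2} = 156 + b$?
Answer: $- \frac{43}{912} \approx -0.047149$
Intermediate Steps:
$Y{\left(b,D \right)} = 312 + 2 b$ ($Y{\left(b,D \right)} = 2 \left(156 + b\right) = 312 + 2 b$)
$\frac{H{\left(y{\left(-16,-4 \right)},-22 \right)}}{Y{\left(300,118 \right)}} = - \frac{43}{312 + 2 \cdot 300} = - \frac{43}{312 + 600} = - \frac{43}{912}$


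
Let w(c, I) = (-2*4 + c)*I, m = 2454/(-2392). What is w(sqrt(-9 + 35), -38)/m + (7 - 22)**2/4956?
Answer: -600548743/2027004 + 45448*sqrt(26)/1227 ≈ -107.41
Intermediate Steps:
m = -1227/1196 (m = 2454*(-1/2392) = -1227/1196 ≈ -1.0259)
w(c, I) = I*(-8 + c) (w(c, I) = (-8 + c)*I = I*(-8 + c))
w(sqrt(-9 + 35), -38)/m + (7 - 22)**2/4956 = (-38*(-8 + sqrt(-9 + 35)))/(-1227/1196) + (7 - 22)**2/4956 = -38*(-8 + sqrt(26))*(-1196/1227) + (-15)**2*(1/4956) = (304 - 38*sqrt(26))*(-1196/1227) + 225*(1/4956) = (-363584/1227 + 45448*sqrt(26)/1227) + 75/1652 = -600548743/2027004 + 45448*sqrt(26)/1227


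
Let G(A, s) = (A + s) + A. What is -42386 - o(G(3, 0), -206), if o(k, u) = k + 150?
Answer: -42542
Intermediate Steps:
G(A, s) = s + 2*A
o(k, u) = 150 + k
-42386 - o(G(3, 0), -206) = -42386 - (150 + (0 + 2*3)) = -42386 - (150 + (0 + 6)) = -42386 - (150 + 6) = -42386 - 1*156 = -42386 - 156 = -42542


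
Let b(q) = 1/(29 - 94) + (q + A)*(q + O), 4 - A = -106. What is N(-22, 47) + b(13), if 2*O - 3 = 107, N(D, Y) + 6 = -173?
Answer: 532024/65 ≈ 8185.0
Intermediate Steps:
A = 110 (A = 4 - 1*(-106) = 4 + 106 = 110)
N(D, Y) = -179 (N(D, Y) = -6 - 173 = -179)
O = 55 (O = 3/2 + (½)*107 = 3/2 + 107/2 = 55)
b(q) = -1/65 + (55 + q)*(110 + q) (b(q) = 1/(29 - 94) + (q + 110)*(q + 55) = 1/(-65) + (110 + q)*(55 + q) = -1/65 + (55 + q)*(110 + q))
N(-22, 47) + b(13) = -179 + (393249/65 + 13² + 165*13) = -179 + (393249/65 + 169 + 2145) = -179 + 543659/65 = 532024/65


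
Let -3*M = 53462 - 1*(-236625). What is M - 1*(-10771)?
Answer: -257774/3 ≈ -85925.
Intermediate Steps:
M = -290087/3 (M = -(53462 - 1*(-236625))/3 = -(53462 + 236625)/3 = -⅓*290087 = -290087/3 ≈ -96696.)
M - 1*(-10771) = -290087/3 - 1*(-10771) = -290087/3 + 10771 = -257774/3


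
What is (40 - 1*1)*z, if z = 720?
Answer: 28080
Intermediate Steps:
(40 - 1*1)*z = (40 - 1*1)*720 = (40 - 1)*720 = 39*720 = 28080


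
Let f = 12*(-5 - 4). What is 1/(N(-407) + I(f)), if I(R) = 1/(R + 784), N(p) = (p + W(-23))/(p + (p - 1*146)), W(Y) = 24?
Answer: 162240/64967 ≈ 2.4973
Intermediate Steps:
N(p) = (24 + p)/(-146 + 2*p) (N(p) = (p + 24)/(p + (p - 1*146)) = (24 + p)/(p + (p - 146)) = (24 + p)/(p + (-146 + p)) = (24 + p)/(-146 + 2*p))
f = -108 (f = 12*(-9) = -108)
I(R) = 1/(784 + R)
1/(N(-407) + I(f)) = 1/((24 - 407)/(2*(-73 - 407)) + 1/(784 - 108)) = 1/((1/2)*(-383)/(-480) + 1/676) = 1/((1/2)*(-1/480)*(-383) + 1/676) = 1/(383/960 + 1/676) = 1/(64967/162240) = 162240/64967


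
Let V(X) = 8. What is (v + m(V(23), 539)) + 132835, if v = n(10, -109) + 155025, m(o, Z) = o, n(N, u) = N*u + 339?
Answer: 287117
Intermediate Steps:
n(N, u) = 339 + N*u
v = 154274 (v = (339 + 10*(-109)) + 155025 = (339 - 1090) + 155025 = -751 + 155025 = 154274)
(v + m(V(23), 539)) + 132835 = (154274 + 8) + 132835 = 154282 + 132835 = 287117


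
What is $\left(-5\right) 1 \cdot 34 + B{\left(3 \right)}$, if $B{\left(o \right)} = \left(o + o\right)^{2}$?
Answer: $-134$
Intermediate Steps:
$B{\left(o \right)} = 4 o^{2}$ ($B{\left(o \right)} = \left(2 o\right)^{2} = 4 o^{2}$)
$\left(-5\right) 1 \cdot 34 + B{\left(3 \right)} = \left(-5\right) 1 \cdot 34 + 4 \cdot 3^{2} = \left(-5\right) 34 + 4 \cdot 9 = -170 + 36 = -134$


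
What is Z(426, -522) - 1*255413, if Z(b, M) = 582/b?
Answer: -18134226/71 ≈ -2.5541e+5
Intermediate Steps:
Z(426, -522) - 1*255413 = 582/426 - 1*255413 = 582*(1/426) - 255413 = 97/71 - 255413 = -18134226/71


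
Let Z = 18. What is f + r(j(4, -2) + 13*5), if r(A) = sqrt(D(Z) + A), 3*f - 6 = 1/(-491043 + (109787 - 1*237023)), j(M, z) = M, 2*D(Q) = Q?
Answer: 3709673/1854837 + sqrt(78) ≈ 10.832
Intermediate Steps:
D(Q) = Q/2
f = 3709673/1854837 (f = 2 + 1/(3*(-491043 + (109787 - 1*237023))) = 2 + 1/(3*(-491043 + (109787 - 237023))) = 2 + 1/(3*(-491043 - 127236)) = 2 + (1/3)/(-618279) = 2 + (1/3)*(-1/618279) = 2 - 1/1854837 = 3709673/1854837 ≈ 2.0000)
r(A) = sqrt(9 + A) (r(A) = sqrt((1/2)*18 + A) = sqrt(9 + A))
f + r(j(4, -2) + 13*5) = 3709673/1854837 + sqrt(9 + (4 + 13*5)) = 3709673/1854837 + sqrt(9 + (4 + 65)) = 3709673/1854837 + sqrt(9 + 69) = 3709673/1854837 + sqrt(78)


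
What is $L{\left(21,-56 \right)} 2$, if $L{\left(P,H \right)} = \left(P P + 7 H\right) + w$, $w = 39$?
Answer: $176$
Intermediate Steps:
$L{\left(P,H \right)} = 39 + P^{2} + 7 H$ ($L{\left(P,H \right)} = \left(P P + 7 H\right) + 39 = \left(P^{2} + 7 H\right) + 39 = 39 + P^{2} + 7 H$)
$L{\left(21,-56 \right)} 2 = \left(39 + 21^{2} + 7 \left(-56\right)\right) 2 = \left(39 + 441 - 392\right) 2 = 88 \cdot 2 = 176$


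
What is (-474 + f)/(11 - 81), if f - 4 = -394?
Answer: 432/35 ≈ 12.343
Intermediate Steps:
f = -390 (f = 4 - 394 = -390)
(-474 + f)/(11 - 81) = (-474 - 390)/(11 - 81) = -864/(-70) = -864*(-1/70) = 432/35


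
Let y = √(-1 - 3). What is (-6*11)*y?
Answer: -132*I ≈ -132.0*I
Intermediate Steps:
y = 2*I (y = √(-4) = 2*I ≈ 2.0*I)
(-6*11)*y = (-6*11)*(2*I) = -132*I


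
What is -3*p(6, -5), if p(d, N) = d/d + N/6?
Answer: -½ ≈ -0.50000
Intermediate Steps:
p(d, N) = 1 + N/6 (p(d, N) = 1 + N*(⅙) = 1 + N/6)
-3*p(6, -5) = -3*(1 + (⅙)*(-5)) = -3*(1 - ⅚) = -3*⅙ = -½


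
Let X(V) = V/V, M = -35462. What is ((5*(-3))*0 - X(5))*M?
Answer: 35462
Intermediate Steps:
X(V) = 1
((5*(-3))*0 - X(5))*M = ((5*(-3))*0 - 1*1)*(-35462) = (-15*0 - 1)*(-35462) = (0 - 1)*(-35462) = -1*(-35462) = 35462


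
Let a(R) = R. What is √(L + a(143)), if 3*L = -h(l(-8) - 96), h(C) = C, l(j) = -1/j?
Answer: √25194/12 ≈ 13.227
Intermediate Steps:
L = 767/24 (L = (-(-1/(-8) - 96))/3 = (-(-1*(-⅛) - 96))/3 = (-(⅛ - 96))/3 = (-1*(-767/8))/3 = (⅓)*(767/8) = 767/24 ≈ 31.958)
√(L + a(143)) = √(767/24 + 143) = √(4199/24) = √25194/12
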